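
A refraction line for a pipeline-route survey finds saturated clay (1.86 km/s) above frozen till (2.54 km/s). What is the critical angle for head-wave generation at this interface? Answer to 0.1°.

47.1°

At critical incidence the refracted ray runs along the interface (θ₂ = 90°), so sin θ_c = V₁/V₂.
θ_c = arcsin(1.86/2.54) = arcsin 0.7323 = 47.08°.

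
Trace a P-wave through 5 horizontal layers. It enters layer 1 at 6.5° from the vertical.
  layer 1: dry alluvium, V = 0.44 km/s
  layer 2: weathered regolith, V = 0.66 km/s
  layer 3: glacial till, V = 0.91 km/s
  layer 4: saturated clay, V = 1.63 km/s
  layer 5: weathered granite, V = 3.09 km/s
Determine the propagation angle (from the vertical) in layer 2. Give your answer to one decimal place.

Snell's law across each interface conserves sin θ / V, so sin θ_2 = V_2·sin θ₁/V₁.
sin θ_2 = 0.66 × sin 6.5° / 0.44 = 0.1698.
θ_2 = arcsin 0.1698 = 9.78°.

9.8°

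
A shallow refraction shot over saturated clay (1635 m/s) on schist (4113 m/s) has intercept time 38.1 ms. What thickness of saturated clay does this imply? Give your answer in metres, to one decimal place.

θ_c = arcsin(1635/4113) = 23.42°; cos θ_c = 0.9176.
tᵢ = 2h cos θ_c/V₁ ⇒ h = tᵢ·V₁/(2 cos θ_c) = 0.0381·1635/(2·0.9176) = 33.94 m.

33.9 m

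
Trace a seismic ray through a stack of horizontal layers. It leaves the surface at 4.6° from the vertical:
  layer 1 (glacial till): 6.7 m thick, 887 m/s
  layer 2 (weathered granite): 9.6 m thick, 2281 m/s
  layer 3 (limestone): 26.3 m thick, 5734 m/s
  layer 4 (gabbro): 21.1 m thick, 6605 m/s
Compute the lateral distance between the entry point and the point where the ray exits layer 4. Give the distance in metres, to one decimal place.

Ray parameter p = sin 4.6° / 887 m/s = 9.0416e-05 s/m.
Layer 1: θ = 4.60°; offset = 6.7·tan 4.60° = 0.539 m.
Layer 2: sin θ = p·2281 = 0.2062 → θ = 11.90°; offset = 9.6·tan 11.90° = 2.023 m.
Layer 3: sin θ = p·5734 = 0.5184 → θ = 31.23°; offset = 26.3·tan 31.23° = 15.945 m.
Layer 4: sin θ = p·6605 = 0.5972 → θ = 36.67°; offset = 21.1·tan 36.67° = 15.710 m.
Summing the layer offsets gives 34.218 m.

34.2 m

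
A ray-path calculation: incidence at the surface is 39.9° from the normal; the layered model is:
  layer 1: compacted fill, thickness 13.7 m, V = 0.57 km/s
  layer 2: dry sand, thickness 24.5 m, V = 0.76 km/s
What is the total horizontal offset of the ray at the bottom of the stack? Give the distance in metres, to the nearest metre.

52 m

p = sin θ₁/V₁ = sin 39.9°/0.57 = 1.1254e+00 s/km is conserved through the stack.
Layer 1: θ = 39.90°; offset = 13.7·tan 39.90° = 11.455 m.
Layer 2: sin θ = p·0.76 = 0.8553 → θ = 58.79°; offset = 24.5·tan 58.79° = 40.437 m.
Total horizontal offset = 51.892 m.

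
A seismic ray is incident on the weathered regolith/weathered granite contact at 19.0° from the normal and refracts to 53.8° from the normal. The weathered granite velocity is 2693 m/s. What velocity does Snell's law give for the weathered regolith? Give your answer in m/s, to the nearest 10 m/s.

Snell's law: sin 19.0°/V₁ = sin 53.8°/V₂.
V₁ = V₂·sin 19.0°/sin 53.8° = 2693 × 0.4035 = 1086.49 m/s.

1090 m/s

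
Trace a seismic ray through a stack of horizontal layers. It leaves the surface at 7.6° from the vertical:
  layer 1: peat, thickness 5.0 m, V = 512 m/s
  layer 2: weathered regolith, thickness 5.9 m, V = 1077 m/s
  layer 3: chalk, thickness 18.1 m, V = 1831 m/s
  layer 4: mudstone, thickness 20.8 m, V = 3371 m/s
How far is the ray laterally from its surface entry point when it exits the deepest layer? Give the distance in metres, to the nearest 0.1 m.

48.9 m

p = sin θ₁/V₁ = sin 7.6°/512 = 2.5831e-04 s/m is conserved through the stack.
Layer 1: θ = 7.60°; offset = 5.0·tan 7.60° = 0.667 m.
Layer 2: sin θ = p·1077 = 0.2782 → θ = 16.15°; offset = 5.9·tan 16.15° = 1.709 m.
Layer 3: sin θ = p·1831 = 0.4730 → θ = 28.23°; offset = 18.1·tan 28.23° = 9.716 m.
Layer 4: sin θ = p·3371 = 0.8708 → θ = 60.55°; offset = 20.8·tan 60.55° = 36.837 m.
Total horizontal offset = 48.929 m.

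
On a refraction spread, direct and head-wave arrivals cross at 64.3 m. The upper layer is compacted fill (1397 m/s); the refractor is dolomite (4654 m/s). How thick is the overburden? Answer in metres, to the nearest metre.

x_cross = 2h·√((V₂+V₁)/(V₂−V₁)) → h = x_cross / (2·√((V₂+V₁)/(V₂−V₁))).
√((V₂+V₁)/(V₂−V₁)) = √((4654+1397)/(4654−1397)) = 1.3630.
h = 64.3 / (2·1.3630) = 23.59 m.

24 m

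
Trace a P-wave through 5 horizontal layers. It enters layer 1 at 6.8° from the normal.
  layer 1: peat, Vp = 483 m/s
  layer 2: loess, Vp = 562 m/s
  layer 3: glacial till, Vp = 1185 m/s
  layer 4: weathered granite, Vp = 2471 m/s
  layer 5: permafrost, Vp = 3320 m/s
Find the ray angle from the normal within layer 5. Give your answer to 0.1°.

54.5°

Ray parameter p = sin 6.8° / 483 = 2.4514e-04 s/m.
sin θ_5 = p·V_5 = 2.4514e-04 × 3320 = 0.8139.
θ_5 = 54.48° from the vertical.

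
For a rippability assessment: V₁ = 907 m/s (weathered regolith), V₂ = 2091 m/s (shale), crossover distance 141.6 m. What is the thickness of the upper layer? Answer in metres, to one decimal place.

x_cross = 2h·√((V₂+V₁)/(V₂−V₁)) → h = x_cross / (2·√((V₂+V₁)/(V₂−V₁))).
√((V₂+V₁)/(V₂−V₁)) = √((2091+907)/(2091−907)) = 1.5913.
h = 141.6 / (2·1.5913) = 44.49 m.

44.5 m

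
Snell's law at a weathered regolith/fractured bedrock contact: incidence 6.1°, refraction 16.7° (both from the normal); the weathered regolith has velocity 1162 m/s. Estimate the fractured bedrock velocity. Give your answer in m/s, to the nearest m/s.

sin 6.1° = 0.1063; sin 16.7° = 0.2874.
V₂ = V₁·(sin θ₂/sin θ₁) = 1162·(0.2874/0.1063) = 3142.29 m/s.

3142 m/s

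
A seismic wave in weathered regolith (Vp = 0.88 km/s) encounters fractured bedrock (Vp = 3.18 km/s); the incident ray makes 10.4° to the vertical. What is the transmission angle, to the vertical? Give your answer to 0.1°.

Snell's law: sin θ₂ = (V₂/V₁)·sin θ₁ = (3.18/0.88)·sin 10.4° = 0.6523.
θ₂ = arcsin 0.6523 = 40.72° from the normal.

40.7°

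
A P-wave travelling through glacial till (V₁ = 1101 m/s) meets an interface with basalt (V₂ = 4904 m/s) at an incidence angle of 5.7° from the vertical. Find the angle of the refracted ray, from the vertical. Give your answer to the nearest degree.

sin θ₁/V₁ = sin θ₂/V₂ ⇒ sin θ₂ = 4904·sin 5.7°/1101 = 4904·0.0993/1101 = 0.4424.
θ₂ = arcsin 0.4424 = 26.26° from the normal.

26°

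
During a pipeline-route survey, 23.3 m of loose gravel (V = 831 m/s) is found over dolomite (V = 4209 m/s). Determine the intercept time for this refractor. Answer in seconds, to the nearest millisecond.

0.055 s

tᵢ = 2h·√(V₂²−V₁²)/(V₁V₂).
√(V₂²−V₁²) = √(4209²−831²) = 4126.2 m/s.
tᵢ = 2·23.3·4126.2/(831·4209) = 0.05497 s.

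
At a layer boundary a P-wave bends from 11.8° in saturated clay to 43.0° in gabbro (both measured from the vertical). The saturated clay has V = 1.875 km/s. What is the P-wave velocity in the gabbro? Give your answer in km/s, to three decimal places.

6.253 km/s

sin 11.8° = 0.2045; sin 43.0° = 0.6820.
V₂ = V₁·(sin θ₂/sin θ₁) = 1.875·(0.6820/0.2045) = 6.253 km/s.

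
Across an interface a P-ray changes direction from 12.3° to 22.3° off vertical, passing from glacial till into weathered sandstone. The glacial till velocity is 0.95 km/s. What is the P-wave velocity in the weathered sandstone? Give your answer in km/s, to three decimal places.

sin 12.3° = 0.2130; sin 22.3° = 0.3795.
V₂ = V₁·(sin θ₂/sin θ₁) = 0.95·(0.3795/0.2130) = 1.692 km/s.

1.692 km/s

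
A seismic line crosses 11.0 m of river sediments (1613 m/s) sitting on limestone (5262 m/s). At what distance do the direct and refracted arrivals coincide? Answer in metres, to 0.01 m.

θ_c = arcsin(1613/5262) = 17.85°, so cos θ_c = 0.9519 and tᵢ = 2h cos θ_c/V₁ = 0.0130 s.
At crossover x/V₁ = x/V₂ + tᵢ ⇒ x = tᵢ/(1/V₁ − 1/V₂) = 0.01298/(6.1996e-04 − 1.9004e-04) = 30.20 m.

30.20 m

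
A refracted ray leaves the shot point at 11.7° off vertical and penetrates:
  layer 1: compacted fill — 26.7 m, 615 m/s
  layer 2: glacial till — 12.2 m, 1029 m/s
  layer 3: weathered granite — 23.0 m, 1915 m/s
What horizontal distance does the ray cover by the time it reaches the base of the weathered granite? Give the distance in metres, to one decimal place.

28.7 m

p = sin θ₁/V₁ = sin 11.7°/615 = 3.2974e-04 s/m is conserved through the stack.
Layer 1: θ = 11.70°; offset = 26.7·tan 11.70° = 5.529 m.
Layer 2: sin θ = p·1029 = 0.3393 → θ = 19.83°; offset = 12.2·tan 19.83° = 4.400 m.
Layer 3: sin θ = p·1915 = 0.6314 → θ = 39.16°; offset = 23.0·tan 39.16° = 18.729 m.
Total horizontal offset = 28.659 m.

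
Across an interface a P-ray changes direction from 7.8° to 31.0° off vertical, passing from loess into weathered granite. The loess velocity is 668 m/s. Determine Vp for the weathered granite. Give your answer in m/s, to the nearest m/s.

2535 m/s

sin 7.8° = 0.1357; sin 31.0° = 0.5150.
V₂ = V₁·(sin θ₂/sin θ₁) = 668·(0.5150/0.1357) = 2535.05 m/s.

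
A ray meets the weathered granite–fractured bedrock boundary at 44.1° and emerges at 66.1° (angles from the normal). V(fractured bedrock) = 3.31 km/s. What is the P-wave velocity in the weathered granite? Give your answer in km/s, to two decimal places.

2.52 km/s

sin 44.1° = 0.6959; sin 66.1° = 0.9143.
V₁ = V₂·(sin θ₁/sin θ₂) = 3.31·(0.6959/0.9143) = 2.52 km/s.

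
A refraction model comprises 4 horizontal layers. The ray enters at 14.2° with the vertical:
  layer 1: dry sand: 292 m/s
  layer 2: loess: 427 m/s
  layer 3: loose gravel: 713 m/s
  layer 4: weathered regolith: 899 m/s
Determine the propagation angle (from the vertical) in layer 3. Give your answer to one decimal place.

Ray parameter p = sin 14.2° / 292 = 8.4009e-04 s/m.
sin θ_3 = p·V_3 = 8.4009e-04 × 713 = 0.5990.
θ_3 = arcsin 0.5990 = 36.80°.

36.8°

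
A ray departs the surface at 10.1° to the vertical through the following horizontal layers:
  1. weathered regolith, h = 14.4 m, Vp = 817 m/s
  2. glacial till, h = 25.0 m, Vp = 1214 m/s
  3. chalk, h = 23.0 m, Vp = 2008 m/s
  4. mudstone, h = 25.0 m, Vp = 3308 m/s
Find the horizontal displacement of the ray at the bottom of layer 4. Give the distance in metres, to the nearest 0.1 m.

Apply Snell's law at each interface; in layer i the horizontal offset is hᵢ·tan θᵢ.
Layer 1: θ = 10.10°; offset = 14.4·tan 10.10° = 2.565 m.
Layer 2: sin θ = 1214·sin 10.1°/817 = 0.2606, θ = 15.10°; offset = 25.0·tan 15.10° = 6.748 m.
Layer 3: sin θ = 2008·sin 10.1°/817 = 0.4310, θ = 25.53°; offset = 23.0·tan 25.53° = 10.986 m.
Layer 4: sin θ = 3308·sin 10.1°/817 = 0.7101, θ = 45.24°; offset = 25.0·tan 45.24° = 25.210 m.
Summing the layer offsets gives 45.508 m.

45.5 m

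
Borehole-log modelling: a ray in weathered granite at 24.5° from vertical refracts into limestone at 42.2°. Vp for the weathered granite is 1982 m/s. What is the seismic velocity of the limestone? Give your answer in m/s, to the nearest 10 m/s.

3210 m/s

sin 24.5° = 0.4147; sin 42.2° = 0.6717.
V₂ = V₁·(sin θ₂/sin θ₁) = 1982·(0.6717/0.4147) = 3210.45 m/s.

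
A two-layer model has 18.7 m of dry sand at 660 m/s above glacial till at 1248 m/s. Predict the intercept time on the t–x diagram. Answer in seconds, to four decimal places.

0.0481 s

tᵢ = 2h·√(V₂²−V₁²)/(V₁V₂).
√(V₂²−V₁²) = √(1248²−660²) = 1059.2 m/s.
tᵢ = 2·18.7·1059.2/(660·1248) = 0.04809 s.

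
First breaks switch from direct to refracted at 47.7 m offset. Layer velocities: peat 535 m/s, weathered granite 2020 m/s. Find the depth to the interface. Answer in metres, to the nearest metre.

h = (x_cross/2)·√((V₂−V₁)/(V₂+V₁)).
(V₂−V₁)/(V₂+V₁) = (2020−535)/(2020+535) = 0.5812; √ = 0.7624.
h = (47.7/2)·0.7624 = 18.18 m.

18 m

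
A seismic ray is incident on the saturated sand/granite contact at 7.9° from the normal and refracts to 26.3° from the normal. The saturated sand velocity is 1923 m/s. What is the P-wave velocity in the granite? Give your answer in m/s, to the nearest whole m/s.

6199 m/s

sin 7.9° = 0.1374; sin 26.3° = 0.4431.
V₂ = V₁·(sin θ₂/sin θ₁) = 1923·(0.4431/0.1374) = 6199.05 m/s.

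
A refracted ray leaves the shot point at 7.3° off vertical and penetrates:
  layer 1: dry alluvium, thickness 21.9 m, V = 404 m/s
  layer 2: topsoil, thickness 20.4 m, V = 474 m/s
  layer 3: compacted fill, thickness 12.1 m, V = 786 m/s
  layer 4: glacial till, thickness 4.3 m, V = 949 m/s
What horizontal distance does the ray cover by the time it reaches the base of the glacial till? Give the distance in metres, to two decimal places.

Apply Snell's law at each interface; in layer i the horizontal offset is hᵢ·tan θᵢ.
Layer 1: θ = 7.30°; offset = 21.9·tan 7.30° = 2.8055 m.
Layer 2: sin θ = 474·sin 7.3°/404 = 0.1491, θ = 8.57°; offset = 20.4·tan 8.57° = 3.0756 m.
Layer 3: sin θ = 786·sin 7.3°/404 = 0.2472, θ = 14.31°; offset = 12.1·tan 14.31° = 3.0871 m.
Layer 4: sin θ = 949·sin 7.3°/404 = 0.2985, θ = 17.37°; offset = 4.3·tan 17.37° = 1.3447 m.
Total horizontal offset = 10.3129 m.

10.31 m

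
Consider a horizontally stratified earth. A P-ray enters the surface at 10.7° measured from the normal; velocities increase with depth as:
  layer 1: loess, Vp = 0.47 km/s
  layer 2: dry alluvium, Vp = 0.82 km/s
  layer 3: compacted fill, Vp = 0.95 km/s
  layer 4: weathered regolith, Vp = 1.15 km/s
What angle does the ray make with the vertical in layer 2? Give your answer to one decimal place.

18.9°

Ray parameter p = sin 10.7° / 0.47 = 3.9504e-01 s/km.
sin θ_2 = p·V_2 = 3.9504e-01 × 0.82 = 0.3239.
θ_2 = arcsin 0.3239 = 18.90°.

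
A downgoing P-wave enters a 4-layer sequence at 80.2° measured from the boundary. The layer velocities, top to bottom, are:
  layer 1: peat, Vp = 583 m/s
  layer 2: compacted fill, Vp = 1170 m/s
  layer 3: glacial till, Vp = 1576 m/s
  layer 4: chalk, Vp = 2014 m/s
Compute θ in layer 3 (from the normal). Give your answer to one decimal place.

27.4°

From the normal: θ₁ = 90° − 80.2° = 9.8°.
Ray parameter p = sin 9.8° / 583 = 2.9195e-04 s/m.
sin θ_3 = p·V_3 = 2.9195e-04 × 1576 = 0.4601.
θ_3 = arcsin 0.4601 = 27.39°.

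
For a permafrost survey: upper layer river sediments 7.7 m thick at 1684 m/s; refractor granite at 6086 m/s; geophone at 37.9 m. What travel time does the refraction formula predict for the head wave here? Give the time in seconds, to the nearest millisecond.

0.015 s

t = x/V₂ + 2h·√(V₂²−V₁²)/(V₁V₂).
√(V₂²−V₁²) = √(6086²−1684²) = 5848.4 m/s; delay term = 2·7.7·5848.4/(1684·6086) = 0.00879 s.
t = 37.9/6086 + 0.00879 = 0.01502 s.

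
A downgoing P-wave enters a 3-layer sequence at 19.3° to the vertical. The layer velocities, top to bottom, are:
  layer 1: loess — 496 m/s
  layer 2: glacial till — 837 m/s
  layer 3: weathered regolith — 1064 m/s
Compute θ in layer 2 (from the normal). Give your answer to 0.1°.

Snell's law across each interface conserves sin θ / V, so sin θ_2 = V_2·sin θ₁/V₁.
sin θ_2 = 837 × sin 19.3° / 496 = 0.5577.
θ_2 = 33.90° from the vertical.

33.9°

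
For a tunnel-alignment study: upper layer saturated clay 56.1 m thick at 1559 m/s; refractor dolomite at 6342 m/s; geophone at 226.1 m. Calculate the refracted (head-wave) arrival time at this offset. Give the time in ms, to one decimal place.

105.4 ms

t = x/V₂ + 2h·√(V₂²−V₁²)/(V₁V₂).
√(V₂²−V₁²) = √(6342²−1559²) = 6147.4 m/s; delay term = 2·56.1·6147.4/(1559·6342) = 0.06976 s.
t = 226.1/6342 + 0.06976 = 0.10541 s.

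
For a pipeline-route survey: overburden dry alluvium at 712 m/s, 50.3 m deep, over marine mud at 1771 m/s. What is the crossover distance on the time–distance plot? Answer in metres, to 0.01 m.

154.04 m

x_cross = 2h·√((V₂+V₁)/(V₂−V₁)).
(V₂+V₁)/(V₂−V₁) = (1771+712)/(1771−712) = 2.3447; √ = 1.5312.
x_cross = 2·50.3·1.5312 = 154.04 m.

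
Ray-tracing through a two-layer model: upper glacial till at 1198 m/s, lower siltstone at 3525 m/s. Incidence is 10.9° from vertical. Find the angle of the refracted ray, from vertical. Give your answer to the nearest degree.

34°

sin θ₁/V₁ = sin θ₂/V₂ ⇒ sin θ₂ = 3525·sin 10.9°/1198 = 3525·0.1891/1198 = 0.5564.
θ₂ = arcsin 0.5564 = 33.81° from the normal.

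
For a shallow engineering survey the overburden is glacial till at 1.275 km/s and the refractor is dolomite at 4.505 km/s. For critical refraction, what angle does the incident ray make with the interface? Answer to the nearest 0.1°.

At critical incidence the refracted ray runs along the interface (θ₂ = 90°), so sin θ_c = V₁/V₂.
θ_c = arcsin(1.275/4.505) = arcsin 0.2830 = 16.44°.
Measured from the interface: 90° − 16.44° = 73.56°.

73.6°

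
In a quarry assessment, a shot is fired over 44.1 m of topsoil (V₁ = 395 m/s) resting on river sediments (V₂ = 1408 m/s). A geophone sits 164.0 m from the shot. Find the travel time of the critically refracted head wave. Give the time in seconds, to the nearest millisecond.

t = x/V₂ + 2h·√(V₂²−V₁²)/(V₁V₂).
√(V₂²−V₁²) = √(1408²−395²) = 1351.5 m/s; delay term = 2·44.1·1351.5/(395·1408) = 0.21432 s.
t = 164.0/1408 + 0.21432 = 0.33080 s.

0.331 s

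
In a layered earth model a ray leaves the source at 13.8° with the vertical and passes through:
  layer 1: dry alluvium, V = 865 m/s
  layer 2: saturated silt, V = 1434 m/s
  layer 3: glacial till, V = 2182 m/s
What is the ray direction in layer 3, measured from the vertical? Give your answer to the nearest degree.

37°

Snell's law across each interface conserves sin θ / V, so sin θ_3 = V_3·sin θ₁/V₁.
sin θ_3 = 2182 × sin 13.8° / 865 = 0.6017.
θ_3 = arcsin 0.6017 = 36.99°.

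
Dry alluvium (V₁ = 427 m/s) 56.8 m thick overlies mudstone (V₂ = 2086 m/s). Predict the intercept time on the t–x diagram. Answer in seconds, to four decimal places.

θ_c = arcsin(V₁/V₂) = arcsin(427/2086) = 11.81°; cos θ_c = 0.9788.
tᵢ = 2h·cos θ_c / V₁ = 2·56.8·0.9788 / 427 = 0.26041 s.

0.2604 s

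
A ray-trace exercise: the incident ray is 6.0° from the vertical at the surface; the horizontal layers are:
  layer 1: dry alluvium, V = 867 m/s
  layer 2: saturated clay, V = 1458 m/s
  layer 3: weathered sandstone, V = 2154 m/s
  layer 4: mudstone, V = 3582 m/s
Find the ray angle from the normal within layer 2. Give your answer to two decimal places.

10.12°

Ray parameter p = sin 6.0° / 867 = 1.2056e-04 s/m.
sin θ_2 = p·V_2 = 1.2056e-04 × 1458 = 0.1758.
θ_2 = arcsin 0.1758 = 10.12°.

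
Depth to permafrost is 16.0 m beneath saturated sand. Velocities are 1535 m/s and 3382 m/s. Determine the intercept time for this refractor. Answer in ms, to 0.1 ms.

18.6 ms

tᵢ = 2h·√(V₂²−V₁²)/(V₁V₂).
√(V₂²−V₁²) = √(3382²−1535²) = 3013.6 m/s.
tᵢ = 2·16.0·3013.6/(1535·3382) = 0.01858 s.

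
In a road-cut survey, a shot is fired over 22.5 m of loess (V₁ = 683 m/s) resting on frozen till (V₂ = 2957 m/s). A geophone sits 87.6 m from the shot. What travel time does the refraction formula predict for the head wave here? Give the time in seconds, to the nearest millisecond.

t = x/V₂ + 2h·√(V₂²−V₁²)/(V₁V₂).
√(V₂²−V₁²) = √(2957²−683²) = 2877.0 m/s; delay term = 2·22.5·2877.0/(683·2957) = 0.06410 s.
t = 87.6/2957 + 0.06410 = 0.09373 s.

0.094 s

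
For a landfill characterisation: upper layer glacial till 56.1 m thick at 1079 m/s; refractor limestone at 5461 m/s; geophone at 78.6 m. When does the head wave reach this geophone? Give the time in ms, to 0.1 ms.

116.3 ms

θ_c = arcsin(V₁/V₂) = arcsin(1079/5461) = 11.40°, cos θ_c = 0.9803.
Intercept time tᵢ = 2h cos θ_c / V₁ = 2·56.1·0.9803/1079 = 0.10194 s.
t = x/V₂ + tᵢ = 78.6/5461 + 0.10194 = 0.11633 s.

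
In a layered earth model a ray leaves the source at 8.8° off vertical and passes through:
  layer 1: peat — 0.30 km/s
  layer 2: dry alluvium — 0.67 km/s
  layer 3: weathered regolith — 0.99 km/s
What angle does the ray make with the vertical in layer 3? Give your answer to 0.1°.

Snell's law across each interface conserves sin θ / V, so sin θ_3 = V_3·sin θ₁/V₁.
sin θ_3 = 0.99 × sin 8.8° / 0.30 = 0.5049.
θ_3 = arcsin 0.5049 = 30.32°.

30.3°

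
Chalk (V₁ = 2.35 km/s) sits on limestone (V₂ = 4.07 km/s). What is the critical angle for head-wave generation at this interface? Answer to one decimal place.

At critical incidence the refracted ray runs along the interface (θ₂ = 90°), so sin θ_c = V₁/V₂.
θ_c = arcsin(2.35/4.07) = arcsin 0.5774 = 35.27°.

35.3°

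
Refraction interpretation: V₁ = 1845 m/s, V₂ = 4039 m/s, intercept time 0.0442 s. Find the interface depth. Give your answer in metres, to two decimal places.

45.84 m

h = tᵢ·V₁·V₂ / (2·√(V₂²−V₁²)).
√(V₂²−V₁²) = √(4039² − 1845²) = 3593.0 m/s.
h = 0.0442 s × 1845 × 4039 / (2 × 3593.0) = 45.84 m.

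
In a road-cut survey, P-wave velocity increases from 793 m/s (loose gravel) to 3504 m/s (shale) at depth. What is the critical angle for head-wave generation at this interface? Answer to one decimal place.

At critical incidence the refracted ray runs along the interface (θ₂ = 90°), so sin θ_c = V₁/V₂.
θ_c = arcsin(793/3504) = arcsin 0.2263 = 13.08°.

13.1°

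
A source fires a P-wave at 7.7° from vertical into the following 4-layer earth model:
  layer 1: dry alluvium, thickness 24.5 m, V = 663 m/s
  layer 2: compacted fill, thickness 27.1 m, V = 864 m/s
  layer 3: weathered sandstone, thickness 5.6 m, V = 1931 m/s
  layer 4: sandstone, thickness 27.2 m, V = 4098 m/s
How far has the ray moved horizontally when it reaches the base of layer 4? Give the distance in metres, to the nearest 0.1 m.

Ray parameter p = sin 7.7° / 663 m/s = 2.0209e-04 s/m.
Layer 1: θ = 7.70°; offset = 24.5·tan 7.70° = 3.313 m.
Layer 2: sin θ = p·864 = 0.1746 → θ = 10.06°; offset = 27.1·tan 10.06° = 4.806 m.
Layer 3: sin θ = p·1931 = 0.3902 → θ = 22.97°; offset = 5.6·tan 22.97° = 2.374 m.
Layer 4: sin θ = p·4098 = 0.8282 → θ = 55.91°; offset = 27.2·tan 55.91° = 40.191 m.
Σ offsets = 50.683 m.

50.7 m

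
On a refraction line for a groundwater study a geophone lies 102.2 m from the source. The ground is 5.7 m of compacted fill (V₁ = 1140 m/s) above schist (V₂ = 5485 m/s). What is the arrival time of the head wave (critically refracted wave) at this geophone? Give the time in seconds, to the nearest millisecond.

t = x/V₂ + 2h·√(V₂²−V₁²)/(V₁V₂).
√(V₂²−V₁²) = √(5485²−1140²) = 5365.2 m/s; delay term = 2·5.7·5365.2/(1140·5485) = 0.00978 s.
t = 102.2/5485 + 0.00978 = 0.02841 s.

0.028 s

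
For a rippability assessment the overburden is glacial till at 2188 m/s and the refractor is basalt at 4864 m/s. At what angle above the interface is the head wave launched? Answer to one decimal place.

63.3°

At critical incidence the refracted ray runs along the interface (θ₂ = 90°), so sin θ_c = V₁/V₂.
θ_c = arcsin(2188/4864) = arcsin 0.4498 = 26.73°.
Measured from the interface: 90° − 26.73° = 63.27°.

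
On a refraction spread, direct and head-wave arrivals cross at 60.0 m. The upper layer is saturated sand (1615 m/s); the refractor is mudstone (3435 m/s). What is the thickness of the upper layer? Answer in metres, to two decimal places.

18.01 m

h = (x_cross/2)·√((V₂−V₁)/(V₂+V₁)).
(V₂−V₁)/(V₂+V₁) = (3435−1615)/(3435+1615) = 0.3604; √ = 0.6003.
h = (60.0/2)·0.6003 = 18.01 m.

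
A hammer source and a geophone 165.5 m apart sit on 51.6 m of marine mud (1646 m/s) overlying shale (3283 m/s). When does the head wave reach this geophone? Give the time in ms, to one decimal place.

θ_c = arcsin(V₁/V₂) = arcsin(1646/3283) = 30.09°, cos θ_c = 0.8652.
Intercept time tᵢ = 2h cos θ_c / V₁ = 2·51.6·0.8652/1646 = 0.05425 s.
t = x/V₂ + tᵢ = 165.5/3283 + 0.05425 = 0.10466 s.

104.7 ms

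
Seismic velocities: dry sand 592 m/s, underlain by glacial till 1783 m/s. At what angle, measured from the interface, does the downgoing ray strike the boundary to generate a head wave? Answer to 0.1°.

70.6°

At critical incidence the refracted ray runs along the interface (θ₂ = 90°), so sin θ_c = V₁/V₂.
θ_c = arcsin(592/1783) = arcsin 0.3320 = 19.39°.
Measured from the interface: 90° − 19.39° = 70.61°.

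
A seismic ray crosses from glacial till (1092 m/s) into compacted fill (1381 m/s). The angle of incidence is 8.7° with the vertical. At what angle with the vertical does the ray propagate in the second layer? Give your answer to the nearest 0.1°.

sin θ₁/V₁ = sin θ₂/V₂ ⇒ sin θ₂ = 1381·sin 8.7°/1092 = 1381·0.1513/1092 = 0.1913.
θ₂ = sin⁻¹(0.1913) = 11.03° (from vertical).

11.0°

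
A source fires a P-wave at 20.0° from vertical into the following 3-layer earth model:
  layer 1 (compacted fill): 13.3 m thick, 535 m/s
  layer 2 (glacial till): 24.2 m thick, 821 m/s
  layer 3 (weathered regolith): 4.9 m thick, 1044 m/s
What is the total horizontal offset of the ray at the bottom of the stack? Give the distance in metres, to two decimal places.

24.15 m

Apply Snell's law at each interface; in layer i the horizontal offset is hᵢ·tan θᵢ.
Layer 1: θ = 20.00°; offset = 13.3·tan 20.00° = 4.8408 m.
Layer 2: sin θ = 821·sin 20.0°/535 = 0.5249, θ = 31.66°; offset = 24.2·tan 31.66° = 14.9221 m.
Layer 3: sin θ = 1044·sin 20.0°/535 = 0.6674, θ = 41.87°; offset = 4.9·tan 41.87° = 4.3916 m.
Σ offsets = 24.1545 m.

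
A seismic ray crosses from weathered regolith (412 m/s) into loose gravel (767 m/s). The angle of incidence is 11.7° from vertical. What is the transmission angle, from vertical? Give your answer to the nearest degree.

22°

sin θ₁/V₁ = sin θ₂/V₂ ⇒ sin θ₂ = 767·sin 11.7°/412 = 767·0.2028/412 = 0.3775.
θ₂ = sin⁻¹(0.3775) = 22.18° (from vertical).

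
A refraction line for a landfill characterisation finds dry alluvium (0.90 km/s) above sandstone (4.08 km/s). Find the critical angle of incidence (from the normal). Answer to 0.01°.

Critical incidence: sin θ_c = V₁/V₂ = 0.90/4.08 = 0.2206.
θ_c = arcsin 0.2206 = 12.74°.

12.74°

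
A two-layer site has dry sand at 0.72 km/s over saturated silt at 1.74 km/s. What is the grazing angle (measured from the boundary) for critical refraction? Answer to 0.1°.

65.6°

At critical incidence the refracted ray runs along the interface (θ₂ = 90°), so sin θ_c = V₁/V₂.
θ_c = arcsin(0.72/1.74) = arcsin 0.4138 = 24.44°.
Measured from the interface: 90° − 24.44° = 65.56°.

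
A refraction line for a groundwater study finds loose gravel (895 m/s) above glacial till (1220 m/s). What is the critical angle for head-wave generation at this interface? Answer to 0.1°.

47.2°

At critical incidence the refracted ray runs along the interface (θ₂ = 90°), so sin θ_c = V₁/V₂.
θ_c = arcsin(895/1220) = arcsin 0.7336 = 47.19°.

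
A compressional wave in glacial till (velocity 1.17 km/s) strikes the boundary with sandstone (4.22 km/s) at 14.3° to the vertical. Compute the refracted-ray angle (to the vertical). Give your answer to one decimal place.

63.0°

Snell's law: sin θ₂ = (V₂/V₁)·sin θ₁ = (4.22/1.17)·sin 14.3° = 0.8909.
θ₂ = arcsin 0.8909 = 62.98° from the normal.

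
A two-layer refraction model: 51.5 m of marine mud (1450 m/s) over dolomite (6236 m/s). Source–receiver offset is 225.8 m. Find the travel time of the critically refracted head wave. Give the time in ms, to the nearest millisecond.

105 ms

θ_c = arcsin(V₁/V₂) = arcsin(1450/6236) = 13.45°, cos θ_c = 0.9726.
Intercept time tᵢ = 2h cos θ_c / V₁ = 2·51.5·0.9726/1450 = 0.06909 s.
t = x/V₂ + tᵢ = 225.8/6236 + 0.06909 = 0.10530 s.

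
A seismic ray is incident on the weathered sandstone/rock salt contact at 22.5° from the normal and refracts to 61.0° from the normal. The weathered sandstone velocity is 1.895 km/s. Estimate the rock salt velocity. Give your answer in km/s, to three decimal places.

sin 22.5° = 0.3827; sin 61.0° = 0.8746.
V₂ = V₁·(sin θ₂/sin θ₁) = 1.895·(0.8746/0.3827) = 4.331 km/s.

4.331 km/s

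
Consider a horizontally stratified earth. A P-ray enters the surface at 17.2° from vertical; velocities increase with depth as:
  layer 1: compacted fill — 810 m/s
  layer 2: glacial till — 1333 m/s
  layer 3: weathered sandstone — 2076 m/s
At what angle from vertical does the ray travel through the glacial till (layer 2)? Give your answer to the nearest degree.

Ray parameter p = sin 17.2° / 810 = 3.6507e-04 s/m.
sin θ_2 = p·V_2 = 3.6507e-04 × 1333 = 0.4866.
θ_2 = arcsin 0.4866 = 29.12°.

29°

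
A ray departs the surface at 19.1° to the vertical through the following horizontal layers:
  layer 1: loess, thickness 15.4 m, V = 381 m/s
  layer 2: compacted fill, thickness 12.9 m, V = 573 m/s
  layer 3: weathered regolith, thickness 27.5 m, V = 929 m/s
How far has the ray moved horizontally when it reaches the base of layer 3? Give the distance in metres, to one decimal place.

Apply Snell's law at each interface; in layer i the horizontal offset is hᵢ·tan θᵢ.
Layer 1: θ = 19.10°; offset = 15.4·tan 19.10° = 5.333 m.
Layer 2: sin θ = 573·sin 19.1°/381 = 0.4921, θ = 29.48°; offset = 12.9·tan 29.48° = 7.292 m.
Layer 3: sin θ = 929·sin 19.1°/381 = 0.7979, θ = 52.93°; offset = 27.5·tan 52.93° = 36.396 m.
Summing the layer offsets gives 49.022 m.

49.0 m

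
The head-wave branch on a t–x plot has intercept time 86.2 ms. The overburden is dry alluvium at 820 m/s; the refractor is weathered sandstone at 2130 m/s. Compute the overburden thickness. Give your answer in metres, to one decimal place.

38.3 m

h = tᵢ·V₁·V₂ / (2·√(V₂²−V₁²)).
√(V₂²−V₁²) = √(2130² − 820²) = 1965.8 m/s.
h = 0.0862 s × 820 × 2130 / (2 × 1965.8) = 38.29 m.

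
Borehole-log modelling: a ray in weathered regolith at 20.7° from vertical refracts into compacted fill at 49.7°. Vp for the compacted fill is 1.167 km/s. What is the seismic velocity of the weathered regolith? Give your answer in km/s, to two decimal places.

0.54 km/s

Snell's law: sin 20.7°/V₁ = sin 49.7°/V₂.
V₁ = V₂·sin 20.7°/sin 49.7° = 1.167 × 0.4635 = 0.54 km/s.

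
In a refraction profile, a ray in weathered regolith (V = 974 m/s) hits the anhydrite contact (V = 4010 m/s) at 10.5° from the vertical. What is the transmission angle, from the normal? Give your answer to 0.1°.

sin θ₁/V₁ = sin θ₂/V₂ ⇒ sin θ₂ = 4010·sin 10.5°/974 = 4010·0.1822/974 = 0.7503.
θ₂ = arcsin 0.7503 = 48.61° from the normal.

48.6°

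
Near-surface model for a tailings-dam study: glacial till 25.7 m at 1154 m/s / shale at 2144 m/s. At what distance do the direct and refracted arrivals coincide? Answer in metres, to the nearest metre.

x_cross = 2h·√((V₂+V₁)/(V₂−V₁)).
(V₂+V₁)/(V₂−V₁) = (2144+1154)/(2144−1154) = 3.3313; √ = 1.8252.
x_cross = 2·25.7·1.8252 = 93.81 m.

94 m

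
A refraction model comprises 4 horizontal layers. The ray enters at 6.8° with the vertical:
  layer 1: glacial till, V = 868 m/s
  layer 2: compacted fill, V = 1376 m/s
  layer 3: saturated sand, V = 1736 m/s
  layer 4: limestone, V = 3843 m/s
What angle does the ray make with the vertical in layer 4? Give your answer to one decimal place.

31.6°

Snell's law across each interface conserves sin θ / V, so sin θ_4 = V_4·sin θ₁/V₁.
sin θ_4 = 3843 × sin 6.8° / 868 = 0.5242.
θ_4 = arcsin 0.5242 = 31.62°.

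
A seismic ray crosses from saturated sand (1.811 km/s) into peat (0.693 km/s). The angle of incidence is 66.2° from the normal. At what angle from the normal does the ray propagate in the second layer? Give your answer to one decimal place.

sin θ₁/V₁ = sin θ₂/V₂ ⇒ sin θ₂ = 0.693·sin 66.2°/1.811 = 0.693·0.9150/1.811 = 0.3501.
θ₂ = sin⁻¹(0.3501) = 20.49° (from vertical).

20.5°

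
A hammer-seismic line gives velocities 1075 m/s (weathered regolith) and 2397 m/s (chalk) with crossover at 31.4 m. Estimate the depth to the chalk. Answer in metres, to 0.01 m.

9.69 m

h = (x_cross/2)·√((V₂−V₁)/(V₂+V₁)).
(V₂−V₁)/(V₂+V₁) = (2397−1075)/(2397+1075) = 0.3808; √ = 0.6171.
h = (31.4/2)·0.6171 = 9.69 m.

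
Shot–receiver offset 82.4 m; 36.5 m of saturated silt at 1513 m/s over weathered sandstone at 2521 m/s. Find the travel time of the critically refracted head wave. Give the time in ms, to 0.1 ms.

71.3 ms

t = x/V₂ + 2h·√(V₂²−V₁²)/(V₁V₂).
√(V₂²−V₁²) = √(2521²−1513²) = 2016.5 m/s; delay term = 2·36.5·2016.5/(1513·2521) = 0.03859 s.
t = 82.4/2521 + 0.03859 = 0.07128 s.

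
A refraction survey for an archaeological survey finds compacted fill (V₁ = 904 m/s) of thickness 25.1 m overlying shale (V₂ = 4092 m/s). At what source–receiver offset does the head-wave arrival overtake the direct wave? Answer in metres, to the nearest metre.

63 m

θ_c = arcsin(904/4092) = 12.76°, so cos θ_c = 0.9753 and tᵢ = 2h cos θ_c/V₁ = 0.0542 s.
At crossover x/V₁ = x/V₂ + tᵢ ⇒ x = tᵢ/(1/V₁ − 1/V₂) = 0.05416/(1.1062e-03 − 2.4438e-04) = 62.84 m.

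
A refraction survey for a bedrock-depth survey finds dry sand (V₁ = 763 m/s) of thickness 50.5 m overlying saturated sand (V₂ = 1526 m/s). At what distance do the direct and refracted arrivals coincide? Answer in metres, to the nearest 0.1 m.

x_cross = 2h·√((V₂+V₁)/(V₂−V₁)).
(V₂+V₁)/(V₂−V₁) = (1526+763)/(1526−763) = 3.0000; √ = 1.7321.
x_cross = 2·50.5·1.7321 = 174.94 m.

174.9 m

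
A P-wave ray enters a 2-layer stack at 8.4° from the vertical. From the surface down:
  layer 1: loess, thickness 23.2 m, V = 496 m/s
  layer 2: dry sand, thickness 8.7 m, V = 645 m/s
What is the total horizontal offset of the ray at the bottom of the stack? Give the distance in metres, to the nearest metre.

p = sin θ₁/V₁ = sin 8.4°/496 = 2.9452e-04 s/m is conserved through the stack.
Layer 1: θ = 8.40°; offset = 23.2·tan 8.40° = 3.426 m.
Layer 2: sin θ = p·645 = 0.1900 → θ = 10.95°; offset = 8.7·tan 10.95° = 1.683 m.
Summing the layer offsets gives 5.109 m.

5 m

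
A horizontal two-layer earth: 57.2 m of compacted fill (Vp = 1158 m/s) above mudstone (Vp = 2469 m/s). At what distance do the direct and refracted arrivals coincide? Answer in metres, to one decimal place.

190.3 m

x_cross = 2h·√((V₂+V₁)/(V₂−V₁)).
(V₂+V₁)/(V₂−V₁) = (2469+1158)/(2469−1158) = 2.7666; √ = 1.6633.
x_cross = 2·57.2·1.6633 = 190.28 m.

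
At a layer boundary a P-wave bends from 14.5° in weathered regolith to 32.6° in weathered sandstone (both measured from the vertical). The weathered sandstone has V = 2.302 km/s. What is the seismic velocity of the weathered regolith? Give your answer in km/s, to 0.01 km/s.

Snell's law: sin 14.5°/V₁ = sin 32.6°/V₂.
V₁ = V₂·sin 14.5°/sin 32.6° = 2.302 × 0.4647 = 1.07 km/s.

1.07 km/s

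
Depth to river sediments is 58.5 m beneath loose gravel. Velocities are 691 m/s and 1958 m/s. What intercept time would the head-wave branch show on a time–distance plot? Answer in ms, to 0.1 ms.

158.4 ms

θ_c = arcsin(V₁/V₂) = arcsin(691/1958) = 20.67°; cos θ_c = 0.9357.
tᵢ = 2h·cos θ_c / V₁ = 2·58.5·0.9357 / 691 = 0.15843 s.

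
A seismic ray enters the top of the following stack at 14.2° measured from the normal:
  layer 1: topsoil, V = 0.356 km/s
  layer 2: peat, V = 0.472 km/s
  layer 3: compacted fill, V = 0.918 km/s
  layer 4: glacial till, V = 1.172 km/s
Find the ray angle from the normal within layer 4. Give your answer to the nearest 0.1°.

53.9°

Snell's law across each interface conserves sin θ / V, so sin θ_4 = V_4·sin θ₁/V₁.
sin θ_4 = 1.172 × sin 14.2° / 0.356 = 0.8076.
θ_4 = 53.86° from the vertical.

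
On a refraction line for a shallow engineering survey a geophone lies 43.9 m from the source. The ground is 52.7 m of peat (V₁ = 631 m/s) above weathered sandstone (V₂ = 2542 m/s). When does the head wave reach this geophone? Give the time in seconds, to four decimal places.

t = x/V₂ + 2h·√(V₂²−V₁²)/(V₁V₂).
√(V₂²−V₁²) = √(2542²−631²) = 2462.4 m/s; delay term = 2·52.7·2462.4/(631·2542) = 0.16181 s.
t = 43.9/2542 + 0.16181 = 0.17908 s.

0.1791 s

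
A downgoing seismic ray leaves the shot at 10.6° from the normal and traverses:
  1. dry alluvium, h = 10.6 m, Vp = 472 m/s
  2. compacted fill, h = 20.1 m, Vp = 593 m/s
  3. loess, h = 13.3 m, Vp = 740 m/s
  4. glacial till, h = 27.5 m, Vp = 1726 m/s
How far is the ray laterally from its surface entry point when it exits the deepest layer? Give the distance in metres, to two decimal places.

35.76 m

Apply Snell's law at each interface; in layer i the horizontal offset is hᵢ·tan θᵢ.
Layer 1: θ = 10.60°; offset = 10.6·tan 10.60° = 1.9837 m.
Layer 2: sin θ = 593·sin 10.6°/472 = 0.2311, θ = 13.36°; offset = 20.1·tan 13.36° = 4.7745 m.
Layer 3: sin θ = 740·sin 10.6°/472 = 0.2884, θ = 16.76°; offset = 13.3·tan 16.76° = 4.0059 m.
Layer 4: sin θ = 1726·sin 10.6°/472 = 0.6727, θ = 42.27°; offset = 27.5·tan 42.27° = 24.9998 m.
Total horizontal offset = 35.7640 m.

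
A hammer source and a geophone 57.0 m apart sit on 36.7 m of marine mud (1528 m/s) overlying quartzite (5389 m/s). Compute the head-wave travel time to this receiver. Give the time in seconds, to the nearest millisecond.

t = x/V₂ + 2h·√(V₂²−V₁²)/(V₁V₂).
√(V₂²−V₁²) = √(5389²−1528²) = 5167.8 m/s; delay term = 2·36.7·5167.8/(1528·5389) = 0.04607 s.
t = 57.0/5389 + 0.04607 = 0.05664 s.

0.057 s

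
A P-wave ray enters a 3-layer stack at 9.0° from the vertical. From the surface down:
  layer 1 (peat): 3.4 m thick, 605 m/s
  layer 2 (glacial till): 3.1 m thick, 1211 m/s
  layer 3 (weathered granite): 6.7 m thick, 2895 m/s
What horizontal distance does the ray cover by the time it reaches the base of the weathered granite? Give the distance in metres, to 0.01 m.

9.12 m

p = sin θ₁/V₁ = sin 9.0°/605 = 2.5857e-04 s/m is conserved through the stack.
Layer 1: θ = 9.00°; offset = 3.4·tan 9.00° = 0.5385 m.
Layer 2: sin θ = p·1211 = 0.3131 → θ = 18.25°; offset = 3.1·tan 18.25° = 1.0221 m.
Layer 3: sin θ = p·2895 = 0.7486 → θ = 48.47°; offset = 6.7·tan 48.47° = 7.5638 m.
Σ offsets = 9.1244 m.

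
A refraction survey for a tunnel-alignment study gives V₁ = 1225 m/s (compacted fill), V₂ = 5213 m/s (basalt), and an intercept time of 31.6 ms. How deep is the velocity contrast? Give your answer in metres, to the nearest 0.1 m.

19.9 m

h = tᵢ·V₁·V₂ / (2·√(V₂²−V₁²)).
√(V₂²−V₁²) = √(5213² − 1225²) = 5067.0 m/s.
h = 0.0316 s × 1225 × 5213 / (2 × 5067.0) = 19.91 m.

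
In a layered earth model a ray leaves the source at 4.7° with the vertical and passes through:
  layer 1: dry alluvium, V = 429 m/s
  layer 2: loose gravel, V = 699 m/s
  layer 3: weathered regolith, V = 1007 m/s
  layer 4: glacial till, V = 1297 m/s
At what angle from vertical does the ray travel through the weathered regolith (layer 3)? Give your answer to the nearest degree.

Snell's law across each interface conserves sin θ / V, so sin θ_3 = V_3·sin θ₁/V₁.
sin θ_3 = 1007 × sin 4.7° / 429 = 0.1923.
θ_3 = arcsin 0.1923 = 11.09°.

11°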